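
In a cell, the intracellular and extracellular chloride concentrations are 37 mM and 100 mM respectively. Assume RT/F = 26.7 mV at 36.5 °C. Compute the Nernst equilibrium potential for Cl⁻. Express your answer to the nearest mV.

-27 mV

E = (26.7/z) · ln([Cl⁻]_out/[Cl⁻]_in) with z = -1.
For an anion, dividing by z = -1 reverses the sign.
= (26.7/-1) · ln(100/37) = -26.70 · ln(2.703)
= -26.70 · (0.9943) = -26.55 mV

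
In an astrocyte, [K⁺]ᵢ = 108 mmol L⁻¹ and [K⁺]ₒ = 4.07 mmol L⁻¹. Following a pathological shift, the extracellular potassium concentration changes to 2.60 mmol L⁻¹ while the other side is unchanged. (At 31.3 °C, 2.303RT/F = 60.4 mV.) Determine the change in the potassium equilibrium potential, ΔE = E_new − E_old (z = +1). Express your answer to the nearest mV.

E_old = (60.4/1)·log₁₀(4.07/108) = -86.00 mV
E_new = (60.4/1)·log₁₀(2.60/108) = -97.75 mV
ΔE = -97.75 − (-86.00) = -11.76 mV

-12 mV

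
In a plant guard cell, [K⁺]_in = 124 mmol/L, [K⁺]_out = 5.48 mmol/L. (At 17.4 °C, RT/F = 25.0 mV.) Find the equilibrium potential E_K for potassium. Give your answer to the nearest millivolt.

-78 mV

E = (25.0/z) · ln([K⁺]_out/[K⁺]_in) with z = +1.
= (25.0/1) · ln(5.48/124) = 25.00 · ln(0.04419)
= 25.00 · (-3.1192) = -77.98 mV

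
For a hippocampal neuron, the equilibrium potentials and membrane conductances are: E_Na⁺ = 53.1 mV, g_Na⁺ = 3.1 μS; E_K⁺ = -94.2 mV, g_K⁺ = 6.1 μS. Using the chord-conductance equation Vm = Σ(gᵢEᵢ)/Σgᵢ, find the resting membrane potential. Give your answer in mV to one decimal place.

Σ gᵢEᵢ = 3.1·(53.1) + 6.1·(-94.2) = -410.01
Σ gᵢ = 3.1 + 6.1 = 9.2
Vm = -410.01 / 9.2 = -44.57 mV

-44.6 mV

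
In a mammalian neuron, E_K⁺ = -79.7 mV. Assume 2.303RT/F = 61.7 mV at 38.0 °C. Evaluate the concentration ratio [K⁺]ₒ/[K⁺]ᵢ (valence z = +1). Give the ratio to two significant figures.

log₁₀([out]/[in]) = E·z/(61.7) = -79.7 × 1 / 61.7 = -1.2917
[out]/[in] = 10^(-1.2917) = 0.05108

0.051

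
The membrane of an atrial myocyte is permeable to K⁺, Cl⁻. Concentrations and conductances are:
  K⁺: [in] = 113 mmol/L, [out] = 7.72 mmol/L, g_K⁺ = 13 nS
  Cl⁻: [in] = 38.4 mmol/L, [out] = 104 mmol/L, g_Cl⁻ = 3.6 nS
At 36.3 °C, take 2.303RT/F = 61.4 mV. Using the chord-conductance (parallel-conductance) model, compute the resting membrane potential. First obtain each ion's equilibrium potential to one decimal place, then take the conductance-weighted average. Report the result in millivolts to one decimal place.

-61.8 mV

E_K⁺ = (61.4/1)·log₁₀(7.72/113) = -71.6 mV
E_Cl⁻ = (61.4/-1)·log₁₀(104/38.4) = -26.6 mV
Vm = (Σ gᵢEᵢ)/(Σ gᵢ) = (13·-71.6 + 3.6·-26.6) / (13 + 3.6)
= -1026.56 / 16.6 = -61.84 mV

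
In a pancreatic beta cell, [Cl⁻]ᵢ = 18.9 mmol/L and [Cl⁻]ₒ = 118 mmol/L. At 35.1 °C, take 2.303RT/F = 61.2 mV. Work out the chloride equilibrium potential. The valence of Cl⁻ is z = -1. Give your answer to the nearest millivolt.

-49 mV

E = (61.2/z) · log₁₀([Cl⁻]_out/[Cl⁻]_in) with z = -1.
For an anion, dividing by z = -1 reverses the sign.
= (61.2/-1) · log₁₀(118/18.9) = -61.20 · log₁₀(6.243)
= -61.20 · (0.7954) = -48.68 mV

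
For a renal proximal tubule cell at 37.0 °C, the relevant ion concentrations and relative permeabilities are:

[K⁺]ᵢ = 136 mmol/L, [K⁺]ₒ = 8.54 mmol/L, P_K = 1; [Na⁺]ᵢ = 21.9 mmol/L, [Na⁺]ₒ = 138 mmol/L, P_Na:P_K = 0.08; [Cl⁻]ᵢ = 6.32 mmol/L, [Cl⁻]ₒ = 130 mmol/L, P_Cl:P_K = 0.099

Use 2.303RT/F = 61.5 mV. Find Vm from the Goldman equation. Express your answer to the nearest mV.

-54 mV

Vm = 61.5 · log₁₀[(Σ P·[cation]ₒ + Σ P·[anion]ᵢ) / (Σ P·[cation]ᵢ + Σ P·[anion]ₒ)]
Numerator = 1×8.54 + 0.08×138 + 0.099×6.32 = 20.21
Denominator = 1×136 + 0.08×21.9 + 0.099×130 = 150.6
Vm = 61.5 · log₁₀(0.13415) = 61.5 × (-0.8724) = -53.65 mV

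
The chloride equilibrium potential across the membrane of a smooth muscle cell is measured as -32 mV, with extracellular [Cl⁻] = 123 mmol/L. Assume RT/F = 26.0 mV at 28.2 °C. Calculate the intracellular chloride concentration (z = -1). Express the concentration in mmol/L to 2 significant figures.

Nernst: E = (26.0/-1) · ln([out]/[in]), so ln([out]/[in]) = -32.0 × -1 / 26.0 = 1.2308.
[out]/[in] = e^(1.2308) = 3.424.
[in] = 123 / 3.424 = 35.92 mmol/L.

36 mmol/L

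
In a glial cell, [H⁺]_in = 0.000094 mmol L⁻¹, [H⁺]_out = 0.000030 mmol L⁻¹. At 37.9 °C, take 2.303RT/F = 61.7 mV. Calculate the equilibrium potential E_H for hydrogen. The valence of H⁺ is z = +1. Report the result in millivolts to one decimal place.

-30.6 mV

E = (61.7/z) · log₁₀([H⁺]_out/[H⁺]_in) with z = +1.
= (61.7/1) · log₁₀(0.000030/0.000094) = 61.70 · log₁₀(0.3191)
= 61.70 · (-0.4960) = -30.60 mV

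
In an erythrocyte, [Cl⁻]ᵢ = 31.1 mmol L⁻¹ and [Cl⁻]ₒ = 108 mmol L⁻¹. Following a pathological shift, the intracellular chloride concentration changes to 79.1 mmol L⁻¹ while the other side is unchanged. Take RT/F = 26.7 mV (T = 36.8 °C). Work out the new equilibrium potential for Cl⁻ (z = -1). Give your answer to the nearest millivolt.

-8 mV

After the shift: [Cl⁻]_out = 108, [Cl⁻]_in = 79.1 mmol L⁻¹.
E_new = (26.7/-1)·ln(108/79.1) = -26.70 · (0.3114) = -8.31 mV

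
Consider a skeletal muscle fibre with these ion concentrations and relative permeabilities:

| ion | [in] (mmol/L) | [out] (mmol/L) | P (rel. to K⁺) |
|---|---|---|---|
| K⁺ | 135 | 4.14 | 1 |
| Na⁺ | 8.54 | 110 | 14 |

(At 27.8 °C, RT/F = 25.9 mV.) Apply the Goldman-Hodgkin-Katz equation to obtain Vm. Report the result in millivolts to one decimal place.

Vm = 25.9 · ln[(Σ P·[cation]ₒ + Σ P·[anion]ᵢ) / (Σ P·[cation]ᵢ + Σ P·[anion]ₒ)]
Numerator = 1×4.14 + 14×110 = 1544
Denominator = 1×135 + 14×8.54 = 254.6
Vm = 25.9 · ln(6.0659) = 25.9 × (1.8027) = 46.69 mV

46.7 mV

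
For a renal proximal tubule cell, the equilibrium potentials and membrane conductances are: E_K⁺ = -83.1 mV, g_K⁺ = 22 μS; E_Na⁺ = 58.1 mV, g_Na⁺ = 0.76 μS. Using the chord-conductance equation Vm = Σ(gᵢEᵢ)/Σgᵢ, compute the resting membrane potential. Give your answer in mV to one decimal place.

-78.4 mV

Σ gᵢEᵢ = 22·(-83.1) + 0.76·(58.1) = -1784.04
Σ gᵢ = 22 + 0.76 = 22.76
Vm = -1784.04 / 22.76 = -78.39 mV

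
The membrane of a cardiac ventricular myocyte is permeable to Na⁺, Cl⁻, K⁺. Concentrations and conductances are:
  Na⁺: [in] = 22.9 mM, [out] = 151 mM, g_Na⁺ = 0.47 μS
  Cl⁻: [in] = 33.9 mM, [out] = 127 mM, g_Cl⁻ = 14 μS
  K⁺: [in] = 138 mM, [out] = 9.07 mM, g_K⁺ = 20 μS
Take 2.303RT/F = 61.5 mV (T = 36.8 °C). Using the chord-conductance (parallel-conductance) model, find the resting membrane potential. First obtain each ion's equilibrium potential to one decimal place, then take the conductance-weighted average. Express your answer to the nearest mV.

-56 mV

E_Na⁺ = (61.5/1)·log₁₀(151/22.9) = 50.4 mV
E_Cl⁻ = (61.5/-1)·log₁₀(127/33.9) = -35.3 mV
E_K⁺ = (61.5/1)·log₁₀(9.07/138) = -72.7 mV
Vm = (Σ gᵢEᵢ)/(Σ gᵢ) = (0.47·50.4 + 14·-35.3 + 20·-72.7) / (0.47 + 14 + 20)
= -1924.51 / 34.47 = -55.83 mV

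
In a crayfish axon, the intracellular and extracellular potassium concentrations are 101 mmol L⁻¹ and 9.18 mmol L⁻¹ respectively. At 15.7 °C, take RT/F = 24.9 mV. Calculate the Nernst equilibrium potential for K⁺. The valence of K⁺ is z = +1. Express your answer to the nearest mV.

-60 mV

E = (24.9/z) · ln([K⁺]_out/[K⁺]_in) with z = +1.
= (24.9/1) · ln(9.18/101) = 24.90 · ln(0.09089)
= 24.90 · (-2.3981) = -59.71 mV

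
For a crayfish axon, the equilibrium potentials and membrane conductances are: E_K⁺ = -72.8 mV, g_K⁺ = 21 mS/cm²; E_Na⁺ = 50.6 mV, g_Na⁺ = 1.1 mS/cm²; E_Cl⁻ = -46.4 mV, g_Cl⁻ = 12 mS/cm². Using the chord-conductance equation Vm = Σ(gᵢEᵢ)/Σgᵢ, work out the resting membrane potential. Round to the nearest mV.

Σ gᵢEᵢ = 21·(-72.8) + 1.1·(50.6) + 12·(-46.4) = -2029.94
Σ gᵢ = 21 + 1.1 + 12 = 34.1
Vm = -2029.94 / 34.1 = -59.53 mV

-60 mV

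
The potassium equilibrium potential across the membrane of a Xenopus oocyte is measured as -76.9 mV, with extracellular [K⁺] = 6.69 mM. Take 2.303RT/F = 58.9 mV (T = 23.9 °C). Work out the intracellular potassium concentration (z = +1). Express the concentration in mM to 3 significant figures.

Nernst: E = (58.9/1) · log₁₀([out]/[in]), so log₁₀([out]/[in]) = -76.9 × 1 / 58.9 = -1.3056.
[out]/[in] = 10^(-1.3056) = 0.04948.
[in] = 6.69 / 0.04948 = 135.2 mM.

135 mM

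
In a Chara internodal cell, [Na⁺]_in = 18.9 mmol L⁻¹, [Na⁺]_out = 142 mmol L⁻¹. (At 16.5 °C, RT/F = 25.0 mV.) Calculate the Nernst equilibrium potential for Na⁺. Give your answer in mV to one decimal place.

50.4 mV

E = (25.0/z) · ln([Na⁺]_out/[Na⁺]_in) with z = +1.
= (25.0/1) · ln(142/18.9) = 25.00 · ln(7.513)
= 25.00 · (2.0167) = 50.42 mV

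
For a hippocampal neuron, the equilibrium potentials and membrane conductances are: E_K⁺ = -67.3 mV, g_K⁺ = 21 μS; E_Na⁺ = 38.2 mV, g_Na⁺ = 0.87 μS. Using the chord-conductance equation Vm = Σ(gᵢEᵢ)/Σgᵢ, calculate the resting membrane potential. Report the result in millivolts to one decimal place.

Σ gᵢEᵢ = 21·(-67.3) + 0.87·(38.2) = -1380.07
Σ gᵢ = 21 + 0.87 = 21.87
Vm = -1380.07 / 21.87 = -63.10 mV

-63.1 mV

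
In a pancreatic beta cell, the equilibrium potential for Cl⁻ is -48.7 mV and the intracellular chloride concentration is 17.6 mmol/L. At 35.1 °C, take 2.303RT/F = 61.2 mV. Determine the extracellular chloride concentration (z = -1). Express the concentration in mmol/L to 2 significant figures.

Nernst: E = (61.2/-1) · log₁₀([out]/[in]), so log₁₀([out]/[in]) = -48.7 × -1 / 61.2 = 0.7958.
[out]/[in] = 10^(0.7958) = 6.248.
[out] = 6.248 × 17.6 = 110 mmol/L.

110 mmol/L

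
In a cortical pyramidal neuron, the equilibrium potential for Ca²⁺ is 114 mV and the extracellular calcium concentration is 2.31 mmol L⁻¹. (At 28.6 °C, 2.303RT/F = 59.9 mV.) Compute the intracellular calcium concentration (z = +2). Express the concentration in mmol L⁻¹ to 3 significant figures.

Nernst: E = (59.9/2) · log₁₀([out]/[in]), so log₁₀([out]/[in]) = 114.0 × 2 / 59.9 = 3.8063.
[out]/[in] = 10^(3.8063) = 6402.
[in] = 2.31 / 6402 = 0.0003608 mmol L⁻¹.

0.000361 mmol L⁻¹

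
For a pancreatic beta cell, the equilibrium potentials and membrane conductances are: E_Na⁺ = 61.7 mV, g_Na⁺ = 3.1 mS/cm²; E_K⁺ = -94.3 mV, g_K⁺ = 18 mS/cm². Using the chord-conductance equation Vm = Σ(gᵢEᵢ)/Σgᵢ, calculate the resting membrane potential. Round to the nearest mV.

Σ gᵢEᵢ = 3.1·(61.7) + 18·(-94.3) = -1506.13
Σ gᵢ = 3.1 + 18 = 21.1
Vm = -1506.13 / 21.1 = -71.38 mV

-71 mV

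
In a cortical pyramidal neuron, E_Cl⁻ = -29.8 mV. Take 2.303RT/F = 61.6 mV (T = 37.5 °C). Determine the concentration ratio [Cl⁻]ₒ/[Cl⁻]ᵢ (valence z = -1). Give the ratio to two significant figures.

3.0

log₁₀([out]/[in]) = E·z/(61.6) = -29.8 × -1 / 61.6 = 0.4838
[out]/[in] = 10^(0.4838) = 3.046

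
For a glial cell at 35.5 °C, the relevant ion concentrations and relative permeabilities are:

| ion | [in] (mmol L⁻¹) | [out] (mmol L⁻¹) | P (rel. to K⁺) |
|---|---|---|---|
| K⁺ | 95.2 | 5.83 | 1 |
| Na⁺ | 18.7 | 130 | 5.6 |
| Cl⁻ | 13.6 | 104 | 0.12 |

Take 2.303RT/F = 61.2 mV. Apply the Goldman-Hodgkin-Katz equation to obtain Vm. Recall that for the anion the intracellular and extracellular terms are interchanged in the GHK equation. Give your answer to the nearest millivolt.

33 mV

Vm = 61.2 · log₁₀[(Σ P·[cation]ₒ + Σ P·[anion]ᵢ) / (Σ P·[cation]ᵢ + Σ P·[anion]ₒ)]
Numerator = 1×5.83 + 5.6×130 + 0.12×13.6 = 735.5
Denominator = 1×95.2 + 5.6×18.7 + 0.12×104 = 212.4
Vm = 61.2 · log₁₀(3.4626) = 61.2 × (0.5394) = 33.01 mV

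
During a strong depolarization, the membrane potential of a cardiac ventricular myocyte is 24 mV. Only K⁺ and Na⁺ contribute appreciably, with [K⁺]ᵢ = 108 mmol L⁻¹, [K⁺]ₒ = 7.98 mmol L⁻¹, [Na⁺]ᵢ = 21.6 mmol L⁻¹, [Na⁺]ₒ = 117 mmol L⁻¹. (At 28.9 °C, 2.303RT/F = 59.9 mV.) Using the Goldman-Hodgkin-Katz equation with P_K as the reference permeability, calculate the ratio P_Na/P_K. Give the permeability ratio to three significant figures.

4.21

Let α = P_Na/P_K. GHK: Vm = 59.9·log₁₀[(Kₒ + α·Naₒ)/(Kᵢ + α·Naᵢ)].
10^(Vm/59.9) = 10^(24.0/59.9) = 2.5158
So 2.5158·(Kᵢ + α·Naᵢ) = Kₒ + α·Naₒ → α = (2.5158·108.0 − 7.98) / (117.0 − 2.5158·21.6)
α = (271.7 − 7.98) / (117.0 − 54.34) = 263.7/62.66 = 4.209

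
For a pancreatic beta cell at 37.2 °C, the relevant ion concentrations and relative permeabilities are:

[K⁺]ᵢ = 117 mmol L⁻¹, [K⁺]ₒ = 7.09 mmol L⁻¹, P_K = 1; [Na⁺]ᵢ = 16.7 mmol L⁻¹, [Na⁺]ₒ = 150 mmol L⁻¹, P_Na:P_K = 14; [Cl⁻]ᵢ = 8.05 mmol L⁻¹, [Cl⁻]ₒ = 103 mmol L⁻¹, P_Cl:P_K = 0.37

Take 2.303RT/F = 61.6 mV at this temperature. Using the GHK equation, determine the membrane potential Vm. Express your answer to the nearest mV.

45 mV

Vm = 61.6 · log₁₀[(Σ P·[cation]ₒ + Σ P·[anion]ᵢ) / (Σ P·[cation]ᵢ + Σ P·[anion]ₒ)]
Numerator = 1×7.09 + 14×150 + 0.37×8.05 = 2110
Denominator = 1×117 + 14×16.7 + 0.37×103 = 388.9
Vm = 61.6 · log₁₀(5.4256) = 61.6 × (0.7344) = 45.24 mV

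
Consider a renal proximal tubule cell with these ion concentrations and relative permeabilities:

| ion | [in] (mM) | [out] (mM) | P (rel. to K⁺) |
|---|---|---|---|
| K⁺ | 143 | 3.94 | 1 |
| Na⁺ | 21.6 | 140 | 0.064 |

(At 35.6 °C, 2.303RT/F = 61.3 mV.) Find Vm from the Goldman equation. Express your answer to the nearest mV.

Vm = 61.3 · log₁₀[(Σ P·[cation]ₒ + Σ P·[anion]ᵢ) / (Σ P·[cation]ᵢ + Σ P·[anion]ₒ)]
Numerator = 1×3.94 + 0.064×140 = 12.9
Denominator = 1×143 + 0.064×21.6 = 144.4
Vm = 61.3 · log₁₀(0.089346) = 61.3 × (-1.0489) = -64.30 mV

-64 mV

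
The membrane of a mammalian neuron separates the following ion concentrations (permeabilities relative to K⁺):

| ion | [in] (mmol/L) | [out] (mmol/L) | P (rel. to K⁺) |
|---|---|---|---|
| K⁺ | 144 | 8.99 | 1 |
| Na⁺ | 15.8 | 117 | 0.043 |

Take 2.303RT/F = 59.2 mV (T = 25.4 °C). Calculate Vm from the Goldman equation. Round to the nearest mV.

Vm = 59.2 · log₁₀[(Σ P·[cation]ₒ + Σ P·[anion]ᵢ) / (Σ P·[cation]ᵢ + Σ P·[anion]ₒ)]
Numerator = 1×8.99 + 0.043×117 = 14.02
Denominator = 1×144 + 0.043×15.8 = 144.7
Vm = 59.2 · log₁₀(0.096911) = 59.2 × (-1.0136) = -60.01 mV

-60 mV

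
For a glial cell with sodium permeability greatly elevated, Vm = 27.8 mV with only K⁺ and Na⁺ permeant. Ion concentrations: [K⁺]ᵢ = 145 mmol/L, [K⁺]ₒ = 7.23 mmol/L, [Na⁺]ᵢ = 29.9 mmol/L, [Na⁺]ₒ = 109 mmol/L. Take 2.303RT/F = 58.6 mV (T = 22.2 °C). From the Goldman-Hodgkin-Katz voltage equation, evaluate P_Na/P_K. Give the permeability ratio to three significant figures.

Let α = P_Na/P_K. GHK: Vm = 58.6·log₁₀[(Kₒ + α·Naₒ)/(Kᵢ + α·Naᵢ)].
10^(Vm/58.6) = 10^(27.8/58.6) = 2.9813
So 2.9813·(Kᵢ + α·Naᵢ) = Kₒ + α·Naₒ → α = (2.9813·145.0 − 7.23) / (109.0 − 2.9813·29.9)
α = (432.3 − 7.23) / (109.0 − 89.14) = 425.1/19.86 = 21.4

21.4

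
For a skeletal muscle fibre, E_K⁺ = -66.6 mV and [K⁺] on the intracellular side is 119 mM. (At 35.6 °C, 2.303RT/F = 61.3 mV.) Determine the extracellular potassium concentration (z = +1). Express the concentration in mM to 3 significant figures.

Nernst: E = (61.3/1) · log₁₀([out]/[in]), so log₁₀([out]/[in]) = -66.6 × 1 / 61.3 = -1.0865.
[out]/[in] = 10^(-1.0865) = 0.08195.
[out] = 0.08195 × 119 = 9.752 mM.

9.75 mM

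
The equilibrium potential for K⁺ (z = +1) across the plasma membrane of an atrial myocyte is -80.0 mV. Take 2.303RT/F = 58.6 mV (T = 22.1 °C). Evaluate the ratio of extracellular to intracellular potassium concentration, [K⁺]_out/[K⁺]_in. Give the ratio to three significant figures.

0.0431

log₁₀([out]/[in]) = E·z/(58.6) = -80.0 × 1 / 58.6 = -1.3652
[out]/[in] = 10^(-1.3652) = 0.04313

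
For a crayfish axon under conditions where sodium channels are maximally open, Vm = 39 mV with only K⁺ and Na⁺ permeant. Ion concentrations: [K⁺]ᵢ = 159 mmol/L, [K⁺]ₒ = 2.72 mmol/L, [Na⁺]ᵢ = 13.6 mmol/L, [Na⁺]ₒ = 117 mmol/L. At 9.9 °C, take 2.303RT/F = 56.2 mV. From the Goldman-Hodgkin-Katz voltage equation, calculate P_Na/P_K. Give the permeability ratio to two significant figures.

16

Let α = P_Na/P_K. GHK: Vm = 56.2·log₁₀[(Kₒ + α·Naₒ)/(Kᵢ + α·Naᵢ)].
10^(Vm/56.2) = 10^(39.0/56.2) = 4.9425
So 4.9425·(Kᵢ + α·Naᵢ) = Kₒ + α·Naₒ → α = (4.9425·159.0 − 2.72) / (117.0 − 4.9425·13.6)
α = (785.9 − 2.72) / (117.0 − 67.22) = 783.1/49.78 = 15.73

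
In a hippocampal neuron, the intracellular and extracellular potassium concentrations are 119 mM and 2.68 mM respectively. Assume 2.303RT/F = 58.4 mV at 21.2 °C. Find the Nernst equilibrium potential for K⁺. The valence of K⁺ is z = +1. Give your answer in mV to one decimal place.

E = (58.4/z) · log₁₀([K⁺]_out/[K⁺]_in) with z = +1.
= (58.4/1) · log₁₀(2.68/119) = 58.40 · log₁₀(0.02252)
= 58.40 · (-1.6474) = -96.21 mV

-96.2 mV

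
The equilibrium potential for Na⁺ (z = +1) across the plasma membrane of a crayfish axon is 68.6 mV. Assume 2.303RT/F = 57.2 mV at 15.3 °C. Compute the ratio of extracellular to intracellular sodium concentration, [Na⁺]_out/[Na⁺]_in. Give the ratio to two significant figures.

log₁₀([out]/[in]) = E·z/(57.2) = 68.6 × 1 / 57.2 = 1.1993
[out]/[in] = 10^(1.1993) = 15.82

16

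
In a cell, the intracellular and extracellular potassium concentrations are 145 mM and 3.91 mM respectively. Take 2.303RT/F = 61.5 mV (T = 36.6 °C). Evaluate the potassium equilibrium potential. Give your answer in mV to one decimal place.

-96.5 mV

E = (61.5/z) · log₁₀([K⁺]_out/[K⁺]_in) with z = +1.
= (61.5/1) · log₁₀(3.91/145) = 61.50 · log₁₀(0.02697)
= 61.50 · (-1.5692) = -96.51 mV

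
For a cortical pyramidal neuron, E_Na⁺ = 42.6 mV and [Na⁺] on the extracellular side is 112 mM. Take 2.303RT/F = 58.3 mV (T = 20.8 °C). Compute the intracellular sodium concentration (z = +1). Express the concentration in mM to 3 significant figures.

20.8 mM

Nernst: E = (58.3/1) · log₁₀([out]/[in]), so log₁₀([out]/[in]) = 42.6 × 1 / 58.3 = 0.7307.
[out]/[in] = 10^(0.7307) = 5.379.
[in] = 112 / 5.379 = 20.82 mM.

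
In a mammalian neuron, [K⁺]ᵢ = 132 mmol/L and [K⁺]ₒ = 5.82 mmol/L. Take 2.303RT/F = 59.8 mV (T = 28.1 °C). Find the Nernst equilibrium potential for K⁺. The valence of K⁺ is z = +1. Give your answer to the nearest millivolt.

-81 mV

E = (59.8/z) · log₁₀([K⁺]_out/[K⁺]_in) with z = +1.
= (59.8/1) · log₁₀(5.82/132) = 59.80 · log₁₀(0.04409)
= 59.80 · (-1.3557) = -81.07 mV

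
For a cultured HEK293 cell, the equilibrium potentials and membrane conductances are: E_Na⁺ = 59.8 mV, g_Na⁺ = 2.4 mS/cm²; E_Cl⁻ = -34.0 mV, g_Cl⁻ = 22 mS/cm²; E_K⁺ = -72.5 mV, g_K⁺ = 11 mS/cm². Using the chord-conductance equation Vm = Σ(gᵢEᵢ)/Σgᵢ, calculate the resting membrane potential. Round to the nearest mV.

-40 mV

Σ gᵢEᵢ = 2.4·(59.8) + 22·(-34.0) + 11·(-72.5) = -1401.98
Σ gᵢ = 2.4 + 22 + 11 = 35.4
Vm = -1401.98 / 35.4 = -39.60 mV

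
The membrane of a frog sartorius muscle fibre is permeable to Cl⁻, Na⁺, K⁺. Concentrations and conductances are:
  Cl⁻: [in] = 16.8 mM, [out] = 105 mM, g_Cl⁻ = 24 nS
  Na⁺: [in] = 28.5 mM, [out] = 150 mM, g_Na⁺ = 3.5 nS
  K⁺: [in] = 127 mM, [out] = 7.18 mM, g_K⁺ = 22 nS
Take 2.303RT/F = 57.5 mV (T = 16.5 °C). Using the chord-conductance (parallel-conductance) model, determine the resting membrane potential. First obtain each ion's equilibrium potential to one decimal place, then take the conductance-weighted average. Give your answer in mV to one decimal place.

-51.1 mV

E_Cl⁻ = (57.5/-1)·log₁₀(105/16.8) = -45.8 mV
E_Na⁺ = (57.5/1)·log₁₀(150/28.5) = 41.5 mV
E_K⁺ = (57.5/1)·log₁₀(7.18/127) = -71.7 mV
Vm = (Σ gᵢEᵢ)/(Σ gᵢ) = (24·-45.8 + 3.5·41.5 + 22·-71.7) / (24 + 3.5 + 22)
= -2531.35 / 49.5 = -51.14 mV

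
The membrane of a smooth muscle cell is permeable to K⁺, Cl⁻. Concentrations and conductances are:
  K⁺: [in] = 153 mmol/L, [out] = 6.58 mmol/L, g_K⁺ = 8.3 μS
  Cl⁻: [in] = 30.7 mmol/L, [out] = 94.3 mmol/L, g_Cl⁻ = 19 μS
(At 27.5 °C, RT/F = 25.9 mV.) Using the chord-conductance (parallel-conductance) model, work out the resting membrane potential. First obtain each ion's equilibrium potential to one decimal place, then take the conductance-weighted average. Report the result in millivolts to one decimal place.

-45.0 mV

E_K⁺ = (25.9/1)·ln(6.58/153) = -81.5 mV
E_Cl⁻ = (25.9/-1)·ln(94.3/30.7) = -29.1 mV
Vm = (Σ gᵢEᵢ)/(Σ gᵢ) = (8.3·-81.5 + 19·-29.1) / (8.3 + 19)
= -1229.35 / 27.3 = -45.03 mV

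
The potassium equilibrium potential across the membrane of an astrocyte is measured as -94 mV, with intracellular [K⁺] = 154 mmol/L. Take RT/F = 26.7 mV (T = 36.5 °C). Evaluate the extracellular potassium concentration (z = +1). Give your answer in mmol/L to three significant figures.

Nernst: E = (26.7/1) · ln([out]/[in]), so ln([out]/[in]) = -94.0 × 1 / 26.7 = -3.5206.
[out]/[in] = e^(-3.5206) = 0.02958.
[out] = 0.02958 × 154 = 4.556 mmol/L.

4.56 mmol/L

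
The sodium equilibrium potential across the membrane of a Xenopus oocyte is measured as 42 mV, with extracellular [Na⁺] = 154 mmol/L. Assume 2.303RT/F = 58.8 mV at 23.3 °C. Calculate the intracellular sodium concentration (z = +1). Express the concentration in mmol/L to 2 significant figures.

Nernst: E = (58.8/1) · log₁₀([out]/[in]), so log₁₀([out]/[in]) = 42.0 × 1 / 58.8 = 0.7143.
[out]/[in] = 10^(0.7143) = 5.179.
[in] = 154 / 5.179 = 29.73 mmol/L.

30 mmol/L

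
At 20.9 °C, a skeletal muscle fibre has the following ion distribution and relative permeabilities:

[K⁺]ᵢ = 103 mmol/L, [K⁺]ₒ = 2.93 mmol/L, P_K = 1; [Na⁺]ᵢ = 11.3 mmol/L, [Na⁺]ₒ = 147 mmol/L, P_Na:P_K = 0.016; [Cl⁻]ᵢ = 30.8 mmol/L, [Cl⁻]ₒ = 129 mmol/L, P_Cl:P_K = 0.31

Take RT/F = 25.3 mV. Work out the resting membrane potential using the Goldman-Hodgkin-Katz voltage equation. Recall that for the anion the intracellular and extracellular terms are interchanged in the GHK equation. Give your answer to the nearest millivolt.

Vm = 25.3 · ln[(Σ P·[cation]ₒ + Σ P·[anion]ᵢ) / (Σ P·[cation]ᵢ + Σ P·[anion]ₒ)]
Numerator = 1×2.93 + 0.016×147 + 0.31×30.8 = 14.83
Denominator = 1×103 + 0.016×11.3 + 0.31×129 = 143.2
Vm = 25.3 · ln(0.10358) = 25.3 × (-2.2674) = -57.36 mV

-57 mV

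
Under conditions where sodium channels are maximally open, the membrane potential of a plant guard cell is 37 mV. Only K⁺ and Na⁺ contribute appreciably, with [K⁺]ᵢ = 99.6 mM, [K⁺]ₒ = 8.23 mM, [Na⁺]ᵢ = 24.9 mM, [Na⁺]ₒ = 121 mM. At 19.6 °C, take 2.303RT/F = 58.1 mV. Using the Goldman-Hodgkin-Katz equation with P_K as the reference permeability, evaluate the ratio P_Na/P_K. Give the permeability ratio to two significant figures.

Let α = P_Na/P_K. GHK: Vm = 58.1·log₁₀[(Kₒ + α·Naₒ)/(Kᵢ + α·Naᵢ)].
10^(Vm/58.1) = 10^(37.0/58.1) = 4.3334
So 4.3334·(Kᵢ + α·Naᵢ) = Kₒ + α·Naₒ → α = (4.3334·99.6 − 8.23) / (121.0 − 4.3334·24.9)
α = (431.6 − 8.23) / (121.0 − 107.9) = 423.4/13.1 = 32.33

32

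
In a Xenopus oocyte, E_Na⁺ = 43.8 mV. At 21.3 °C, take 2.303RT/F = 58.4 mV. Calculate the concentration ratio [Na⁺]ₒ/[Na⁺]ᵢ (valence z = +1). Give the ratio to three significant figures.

log₁₀([out]/[in]) = E·z/(58.4) = 43.8 × 1 / 58.4 = 0.7500
[out]/[in] = 10^(0.7500) = 5.623

5.62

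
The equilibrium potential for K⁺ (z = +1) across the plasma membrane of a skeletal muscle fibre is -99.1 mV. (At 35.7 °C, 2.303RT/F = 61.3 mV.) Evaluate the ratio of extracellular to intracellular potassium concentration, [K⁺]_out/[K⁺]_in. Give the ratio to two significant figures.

log₁₀([out]/[in]) = E·z/(61.3) = -99.1 × 1 / 61.3 = -1.6166
[out]/[in] = 10^(-1.6166) = 0.02417

0.024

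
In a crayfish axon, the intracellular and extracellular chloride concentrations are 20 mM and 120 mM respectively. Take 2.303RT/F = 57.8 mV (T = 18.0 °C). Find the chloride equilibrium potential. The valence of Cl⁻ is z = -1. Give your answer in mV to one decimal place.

E = (57.8/z) · log₁₀([Cl⁻]_out/[Cl⁻]_in) with z = -1.
For an anion, dividing by z = -1 reverses the sign.
= (57.8/-1) · log₁₀(120/20) = -57.80 · log₁₀(6)
= -57.80 · (0.7782) = -44.98 mV

-45.0 mV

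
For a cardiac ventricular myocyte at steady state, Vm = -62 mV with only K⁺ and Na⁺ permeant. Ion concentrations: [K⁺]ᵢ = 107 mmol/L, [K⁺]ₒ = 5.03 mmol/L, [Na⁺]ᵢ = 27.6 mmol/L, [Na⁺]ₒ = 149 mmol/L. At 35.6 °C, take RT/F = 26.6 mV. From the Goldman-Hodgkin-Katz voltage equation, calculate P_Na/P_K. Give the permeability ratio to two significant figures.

Let α = P_Na/P_K. GHK: Vm = 26.6·ln[(Kₒ + α·Naₒ)/(Kᵢ + α·Naᵢ)].
e^(Vm/26.6) = e^(-62.0/26.6) = 0.097215
So 0.097215·(Kᵢ + α·Naᵢ) = Kₒ + α·Naₒ → α = (0.097215·107.0 − 5.03) / (149.0 − 0.097215·27.6)
α = (10.4 − 5.03) / (149.0 − 2.683) = 5.372/146.3 = 0.03672

0.037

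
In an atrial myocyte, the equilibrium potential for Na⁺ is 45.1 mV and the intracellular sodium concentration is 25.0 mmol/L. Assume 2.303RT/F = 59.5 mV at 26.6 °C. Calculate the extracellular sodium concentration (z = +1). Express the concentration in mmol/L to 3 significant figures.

143 mmol/L

Nernst: E = (59.5/1) · log₁₀([out]/[in]), so log₁₀([out]/[in]) = 45.1 × 1 / 59.5 = 0.7580.
[out]/[in] = 10^(0.7580) = 5.728.
[out] = 5.728 × 25.0 = 143.2 mmol/L.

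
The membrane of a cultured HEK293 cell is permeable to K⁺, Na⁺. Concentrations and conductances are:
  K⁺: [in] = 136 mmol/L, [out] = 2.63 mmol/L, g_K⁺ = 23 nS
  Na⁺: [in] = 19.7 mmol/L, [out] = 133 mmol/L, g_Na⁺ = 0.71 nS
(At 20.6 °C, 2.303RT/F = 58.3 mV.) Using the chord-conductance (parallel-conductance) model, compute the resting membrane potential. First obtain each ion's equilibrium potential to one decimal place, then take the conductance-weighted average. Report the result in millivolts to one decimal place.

E_K⁺ = (58.3/1)·log₁₀(2.63/136) = -99.9 mV
E_Na⁺ = (58.3/1)·log₁₀(133/19.7) = 48.4 mV
Vm = (Σ gᵢEᵢ)/(Σ gᵢ) = (23·-99.9 + 0.71·48.4) / (23 + 0.71)
= -2263.34 / 23.71 = -95.46 mV

-95.5 mV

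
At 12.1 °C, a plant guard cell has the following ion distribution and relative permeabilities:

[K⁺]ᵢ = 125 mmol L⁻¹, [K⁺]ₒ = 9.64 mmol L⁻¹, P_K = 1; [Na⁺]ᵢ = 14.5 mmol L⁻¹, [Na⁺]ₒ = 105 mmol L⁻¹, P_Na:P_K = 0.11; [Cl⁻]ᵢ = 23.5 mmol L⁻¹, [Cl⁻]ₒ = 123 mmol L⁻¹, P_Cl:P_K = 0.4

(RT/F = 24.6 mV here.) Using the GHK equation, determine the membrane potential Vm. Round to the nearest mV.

Vm = 24.6 · ln[(Σ P·[cation]ₒ + Σ P·[anion]ᵢ) / (Σ P·[cation]ᵢ + Σ P·[anion]ₒ)]
Numerator = 1×9.64 + 0.11×105 + 0.4×23.5 = 30.59
Denominator = 1×125 + 0.11×14.5 + 0.4×123 = 175.8
Vm = 24.6 · ln(0.17401) = 24.6 × (-1.7486) = -43.02 mV

-43 mV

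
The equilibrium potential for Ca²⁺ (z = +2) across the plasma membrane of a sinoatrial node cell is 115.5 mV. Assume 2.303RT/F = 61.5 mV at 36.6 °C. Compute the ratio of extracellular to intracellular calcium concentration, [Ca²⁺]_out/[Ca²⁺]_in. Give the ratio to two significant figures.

log₁₀([out]/[in]) = E·z/(61.5) = 115.5 × 2 / 61.5 = 3.7561
[out]/[in] = 10^(3.7561) = 5703

5700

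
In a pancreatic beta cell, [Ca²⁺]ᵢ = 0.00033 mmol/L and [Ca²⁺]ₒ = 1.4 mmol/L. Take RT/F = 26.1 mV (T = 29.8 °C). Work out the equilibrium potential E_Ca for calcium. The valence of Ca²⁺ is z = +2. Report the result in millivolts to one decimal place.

109.0 mV

E = (26.1/z) · ln([Ca²⁺]_out/[Ca²⁺]_in) with z = +2.
= (26.1/2) · ln(1.4/0.00033) = 13.05 · ln(4242)
= 13.05 · (8.3529) = 109.01 mV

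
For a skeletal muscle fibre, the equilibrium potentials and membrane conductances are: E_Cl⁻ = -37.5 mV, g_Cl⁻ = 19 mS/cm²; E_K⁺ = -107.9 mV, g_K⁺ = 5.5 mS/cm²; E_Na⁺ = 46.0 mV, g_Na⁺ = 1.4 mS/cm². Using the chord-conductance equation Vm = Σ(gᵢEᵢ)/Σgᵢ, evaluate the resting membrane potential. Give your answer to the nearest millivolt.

Σ gᵢEᵢ = 19·(-37.5) + 5.5·(-107.9) + 1.4·(46.0) = -1241.55
Σ gᵢ = 19 + 5.5 + 1.4 = 25.9
Vm = -1241.55 / 25.9 = -47.94 mV

-48 mV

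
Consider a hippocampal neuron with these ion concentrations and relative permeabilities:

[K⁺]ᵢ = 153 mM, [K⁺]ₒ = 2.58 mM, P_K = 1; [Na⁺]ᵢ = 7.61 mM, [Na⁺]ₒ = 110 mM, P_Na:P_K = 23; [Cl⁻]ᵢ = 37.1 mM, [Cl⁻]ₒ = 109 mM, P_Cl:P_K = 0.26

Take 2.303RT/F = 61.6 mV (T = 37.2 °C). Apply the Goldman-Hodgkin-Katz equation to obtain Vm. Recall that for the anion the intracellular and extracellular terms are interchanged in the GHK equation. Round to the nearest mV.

Vm = 61.6 · log₁₀[(Σ P·[cation]ₒ + Σ P·[anion]ᵢ) / (Σ P·[cation]ᵢ + Σ P·[anion]ₒ)]
Numerator = 1×2.58 + 23×110 + 0.26×37.1 = 2542
Denominator = 1×153 + 23×7.61 + 0.26×109 = 356.4
Vm = 61.6 · log₁₀(7.1337) = 61.6 × (0.8533) = 52.56 mV

53 mV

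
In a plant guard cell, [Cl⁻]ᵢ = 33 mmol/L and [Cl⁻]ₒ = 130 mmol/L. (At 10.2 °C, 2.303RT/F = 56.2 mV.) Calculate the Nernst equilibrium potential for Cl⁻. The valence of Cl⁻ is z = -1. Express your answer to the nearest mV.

-33 mV

E = (56.2/z) · log₁₀([Cl⁻]_out/[Cl⁻]_in) with z = -1.
For an anion, dividing by z = -1 reverses the sign.
= (56.2/-1) · log₁₀(130/33) = -56.20 · log₁₀(3.939)
= -56.20 · (0.5954) = -33.46 mV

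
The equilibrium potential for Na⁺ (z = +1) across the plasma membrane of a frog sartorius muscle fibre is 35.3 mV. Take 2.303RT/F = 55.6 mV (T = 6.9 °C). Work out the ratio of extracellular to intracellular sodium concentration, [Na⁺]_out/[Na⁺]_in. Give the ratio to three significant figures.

log₁₀([out]/[in]) = E·z/(55.6) = 35.3 × 1 / 55.6 = 0.6349
[out]/[in] = 10^(0.6349) = 4.314

4.31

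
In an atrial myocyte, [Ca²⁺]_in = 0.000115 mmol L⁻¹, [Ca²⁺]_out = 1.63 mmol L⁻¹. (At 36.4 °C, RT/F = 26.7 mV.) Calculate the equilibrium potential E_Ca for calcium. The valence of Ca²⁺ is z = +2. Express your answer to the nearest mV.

E = (26.7/z) · ln([Ca²⁺]_out/[Ca²⁺]_in) with z = +2.
= (26.7/2) · ln(1.63/0.000115) = 13.35 · ln(1.417e+04)
= 13.35 · (9.5592) = 127.61 mV

128 mV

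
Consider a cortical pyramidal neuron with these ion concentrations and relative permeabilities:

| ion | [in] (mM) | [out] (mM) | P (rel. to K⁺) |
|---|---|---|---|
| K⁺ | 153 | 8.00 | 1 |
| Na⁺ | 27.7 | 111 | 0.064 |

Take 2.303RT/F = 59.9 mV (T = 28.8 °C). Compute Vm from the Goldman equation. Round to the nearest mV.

-61 mV

Vm = 59.9 · log₁₀[(Σ P·[cation]ₒ + Σ P·[anion]ᵢ) / (Σ P·[cation]ᵢ + Σ P·[anion]ₒ)]
Numerator = 1×8.00 + 0.064×111 = 15.1
Denominator = 1×153 + 0.064×27.7 = 154.8
Vm = 59.9 · log₁₀(0.097588) = 59.9 × (-1.0106) = -60.54 mV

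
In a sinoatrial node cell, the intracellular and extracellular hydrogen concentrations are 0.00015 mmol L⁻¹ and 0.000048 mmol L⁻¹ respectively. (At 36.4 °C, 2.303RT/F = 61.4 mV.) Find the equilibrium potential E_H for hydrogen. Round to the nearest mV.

E = (61.4/z) · log₁₀([H⁺]_out/[H⁺]_in) with z = +1.
= (61.4/1) · log₁₀(0.000048/0.00015) = 61.40 · log₁₀(0.32)
= 61.40 · (-0.4949) = -30.38 mV

-30 mV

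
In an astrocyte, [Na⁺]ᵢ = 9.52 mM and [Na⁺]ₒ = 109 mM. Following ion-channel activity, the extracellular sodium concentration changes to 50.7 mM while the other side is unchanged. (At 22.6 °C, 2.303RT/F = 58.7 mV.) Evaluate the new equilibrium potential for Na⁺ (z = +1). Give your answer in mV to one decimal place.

42.6 mV

After the shift: [Na⁺]_out = 50.7, [Na⁺]_in = 9.52 mM.
E_new = (58.7/1)·log₁₀(50.7/9.52) = 58.70 · (0.7264) = 42.64 mV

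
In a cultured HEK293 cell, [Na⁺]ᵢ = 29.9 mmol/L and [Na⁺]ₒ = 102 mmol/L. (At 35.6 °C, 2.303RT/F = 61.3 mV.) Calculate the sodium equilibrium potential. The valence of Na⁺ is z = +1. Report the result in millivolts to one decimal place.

E = (61.3/z) · log₁₀([Na⁺]_out/[Na⁺]_in) with z = +1.
= (61.3/1) · log₁₀(102/29.9) = 61.30 · log₁₀(3.411)
= 61.30 · (0.5329) = 32.67 mV

32.7 mV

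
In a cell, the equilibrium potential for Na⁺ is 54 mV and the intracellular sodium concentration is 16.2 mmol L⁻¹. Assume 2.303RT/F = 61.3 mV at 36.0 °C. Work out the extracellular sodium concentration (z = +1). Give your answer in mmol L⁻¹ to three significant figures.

123 mmol L⁻¹

Nernst: E = (61.3/1) · log₁₀([out]/[in]), so log₁₀([out]/[in]) = 54.0 × 1 / 61.3 = 0.8809.
[out]/[in] = 10^(0.8809) = 7.602.
[out] = 7.602 × 16.2 = 123.1 mmol L⁻¹.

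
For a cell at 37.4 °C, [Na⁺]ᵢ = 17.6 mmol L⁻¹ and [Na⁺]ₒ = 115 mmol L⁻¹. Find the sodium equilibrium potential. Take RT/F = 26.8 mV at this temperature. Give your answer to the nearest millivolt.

E = (26.8/z) · ln([Na⁺]_out/[Na⁺]_in) with z = +1.
= (26.8/1) · ln(115/17.6) = 26.80 · ln(6.534)
= 26.80 · (1.8770) = 50.30 mV

50 mV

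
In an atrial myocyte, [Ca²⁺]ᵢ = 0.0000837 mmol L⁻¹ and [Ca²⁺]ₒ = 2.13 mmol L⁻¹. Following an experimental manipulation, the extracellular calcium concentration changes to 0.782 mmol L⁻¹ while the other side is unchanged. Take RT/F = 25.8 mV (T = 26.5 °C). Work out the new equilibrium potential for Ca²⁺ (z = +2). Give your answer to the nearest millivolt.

118 mV

After the shift: [Ca²⁺]_out = 0.782, [Ca²⁺]_in = 0.0000837 mmol L⁻¹.
E_new = (25.8/2)·ln(0.782/0.0000837) = 12.90 · (9.1424) = 117.94 mV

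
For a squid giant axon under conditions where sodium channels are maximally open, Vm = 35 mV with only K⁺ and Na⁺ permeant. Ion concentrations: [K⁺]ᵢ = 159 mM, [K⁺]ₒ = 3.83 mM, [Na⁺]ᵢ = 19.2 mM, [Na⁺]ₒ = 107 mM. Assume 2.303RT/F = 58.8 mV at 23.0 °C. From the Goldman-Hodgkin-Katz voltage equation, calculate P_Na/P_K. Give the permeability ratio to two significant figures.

Let α = P_Na/P_K. GHK: Vm = 58.8·log₁₀[(Kₒ + α·Naₒ)/(Kᵢ + α·Naᵢ)].
10^(Vm/58.8) = 10^(35.0/58.8) = 3.9377
So 3.9377·(Kᵢ + α·Naᵢ) = Kₒ + α·Naₒ → α = (3.9377·159.0 − 3.83) / (107.0 − 3.9377·19.2)
α = (626.1 − 3.83) / (107.0 − 75.6) = 622.3/31.4 = 19.82

20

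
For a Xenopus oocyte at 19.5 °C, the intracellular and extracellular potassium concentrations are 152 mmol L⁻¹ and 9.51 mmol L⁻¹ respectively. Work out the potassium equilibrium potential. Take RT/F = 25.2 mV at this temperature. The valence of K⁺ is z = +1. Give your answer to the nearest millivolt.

-70 mV

E = (25.2/z) · ln([K⁺]_out/[K⁺]_in) with z = +1.
= (25.2/1) · ln(9.51/152) = 25.20 · ln(0.06257)
= 25.20 · (-2.7715) = -69.84 mV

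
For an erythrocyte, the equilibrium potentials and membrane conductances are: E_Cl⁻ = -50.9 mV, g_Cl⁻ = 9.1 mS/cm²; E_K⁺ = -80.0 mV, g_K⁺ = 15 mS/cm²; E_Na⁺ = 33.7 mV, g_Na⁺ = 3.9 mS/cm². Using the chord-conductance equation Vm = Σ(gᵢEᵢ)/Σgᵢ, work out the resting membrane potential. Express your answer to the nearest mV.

Σ gᵢEᵢ = 9.1·(-50.9) + 15·(-80.0) + 3.9·(33.7) = -1531.76
Σ gᵢ = 9.1 + 15 + 3.9 = 28
Vm = -1531.76 / 28 = -54.71 mV

-55 mV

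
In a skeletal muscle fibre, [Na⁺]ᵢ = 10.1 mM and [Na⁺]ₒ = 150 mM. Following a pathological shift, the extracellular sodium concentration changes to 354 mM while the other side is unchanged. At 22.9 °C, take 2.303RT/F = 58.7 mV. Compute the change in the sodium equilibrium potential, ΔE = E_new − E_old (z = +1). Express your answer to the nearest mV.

E_old = (58.7/1)·log₁₀(150/10.1) = 68.78 mV
E_new = (58.7/1)·log₁₀(354/10.1) = 90.67 mV
ΔE = 90.67 − (68.78) = 21.89 mV

22 mV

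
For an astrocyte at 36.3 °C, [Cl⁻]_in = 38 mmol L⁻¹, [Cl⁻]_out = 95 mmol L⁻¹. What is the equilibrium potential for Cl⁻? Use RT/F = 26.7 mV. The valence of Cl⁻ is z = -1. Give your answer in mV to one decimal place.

-24.5 mV

E = (26.7/z) · ln([Cl⁻]_out/[Cl⁻]_in) with z = -1.
For an anion, dividing by z = -1 reverses the sign.
= (26.7/-1) · ln(95/38) = -26.70 · ln(2.5)
= -26.70 · (0.9163) = -24.46 mV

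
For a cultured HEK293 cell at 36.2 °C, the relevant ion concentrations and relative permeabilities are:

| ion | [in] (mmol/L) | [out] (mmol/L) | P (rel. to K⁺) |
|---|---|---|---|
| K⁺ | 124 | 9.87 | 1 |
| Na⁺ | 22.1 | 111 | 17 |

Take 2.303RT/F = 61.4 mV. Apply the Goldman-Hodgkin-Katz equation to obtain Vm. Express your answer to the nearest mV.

36 mV

Vm = 61.4 · log₁₀[(Σ P·[cation]ₒ + Σ P·[anion]ᵢ) / (Σ P·[cation]ᵢ + Σ P·[anion]ₒ)]
Numerator = 1×9.87 + 17×111 = 1897
Denominator = 1×124 + 17×22.1 = 499.7
Vm = 61.4 · log₁₀(3.796) = 61.4 × (0.5793) = 35.57 mV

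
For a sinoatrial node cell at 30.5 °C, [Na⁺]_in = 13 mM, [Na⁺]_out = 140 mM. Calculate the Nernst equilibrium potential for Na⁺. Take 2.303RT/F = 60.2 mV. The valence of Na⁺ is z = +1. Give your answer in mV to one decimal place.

E = (60.2/z) · log₁₀([Na⁺]_out/[Na⁺]_in) with z = +1.
= (60.2/1) · log₁₀(140/13) = 60.20 · log₁₀(10.77)
= 60.20 · (1.0322) = 62.14 mV

62.1 mV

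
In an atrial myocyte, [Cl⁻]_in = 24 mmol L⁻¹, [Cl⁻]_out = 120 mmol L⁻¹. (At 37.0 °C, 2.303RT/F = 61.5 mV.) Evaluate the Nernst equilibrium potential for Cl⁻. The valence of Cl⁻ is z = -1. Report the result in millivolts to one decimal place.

-43.0 mV

E = (61.5/z) · log₁₀([Cl⁻]_out/[Cl⁻]_in) with z = -1.
For an anion, dividing by z = -1 reverses the sign.
= (61.5/-1) · log₁₀(120/24) = -61.50 · log₁₀(5)
= -61.50 · (0.6990) = -42.99 mV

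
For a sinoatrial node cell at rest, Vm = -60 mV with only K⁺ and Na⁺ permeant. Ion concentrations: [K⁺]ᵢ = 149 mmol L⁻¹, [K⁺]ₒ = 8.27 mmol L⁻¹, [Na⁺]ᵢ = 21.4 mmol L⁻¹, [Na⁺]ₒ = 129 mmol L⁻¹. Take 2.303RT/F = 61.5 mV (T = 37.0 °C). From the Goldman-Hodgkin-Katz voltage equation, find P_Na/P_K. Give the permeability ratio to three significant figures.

0.0591

Let α = P_Na/P_K. GHK: Vm = 61.5·log₁₀[(Kₒ + α·Naₒ)/(Kᵢ + α·Naᵢ)].
10^(Vm/61.5) = 10^(-60.0/61.5) = 0.10578
So 0.10578·(Kᵢ + α·Naᵢ) = Kₒ + α·Naₒ → α = (0.10578·149.0 − 8.27) / (129.0 − 0.10578·21.4)
α = (15.76 − 8.27) / (129.0 − 2.264) = 7.491/126.7 = 0.0591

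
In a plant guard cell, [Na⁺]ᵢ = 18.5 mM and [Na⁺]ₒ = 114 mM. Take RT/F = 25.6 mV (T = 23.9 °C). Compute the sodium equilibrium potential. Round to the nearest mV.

E = (25.6/z) · ln([Na⁺]_out/[Na⁺]_in) with z = +1.
= (25.6/1) · ln(114/18.5) = 25.60 · ln(6.162)
= 25.60 · (1.8184) = 46.55 mV

47 mV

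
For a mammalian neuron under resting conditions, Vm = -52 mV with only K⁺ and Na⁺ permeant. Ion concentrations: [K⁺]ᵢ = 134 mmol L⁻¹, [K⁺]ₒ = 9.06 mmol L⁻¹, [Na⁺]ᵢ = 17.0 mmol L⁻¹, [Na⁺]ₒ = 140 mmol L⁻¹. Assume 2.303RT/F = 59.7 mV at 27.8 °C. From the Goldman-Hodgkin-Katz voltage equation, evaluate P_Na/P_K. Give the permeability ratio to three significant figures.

Let α = P_Na/P_K. GHK: Vm = 59.7·log₁₀[(Kₒ + α·Naₒ)/(Kᵢ + α·Naᵢ)].
10^(Vm/59.7) = 10^(-52.0/59.7) = 0.13458
So 0.13458·(Kᵢ + α·Naᵢ) = Kₒ + α·Naₒ → α = (0.13458·134.0 − 9.06) / (140.0 − 0.13458·17.0)
α = (18.03 − 9.06) / (140.0 − 2.288) = 8.974/137.7 = 0.06516

0.0652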